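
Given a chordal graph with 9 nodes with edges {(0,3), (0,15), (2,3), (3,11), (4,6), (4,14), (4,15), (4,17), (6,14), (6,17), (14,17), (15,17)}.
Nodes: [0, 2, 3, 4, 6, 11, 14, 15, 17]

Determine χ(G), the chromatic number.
Clique number ω(G) = 4 (lower bound: χ ≥ ω).
The clique on [4, 6, 14, 17] has size 4, forcing χ ≥ 4, and the coloring below uses 4 colors, so χ(G) = 4.
A valid 4-coloring: color 1: [0, 2, 4, 11]; color 2: [3, 17]; color 3: [14, 15]; color 4: [6].

χ(G) = 4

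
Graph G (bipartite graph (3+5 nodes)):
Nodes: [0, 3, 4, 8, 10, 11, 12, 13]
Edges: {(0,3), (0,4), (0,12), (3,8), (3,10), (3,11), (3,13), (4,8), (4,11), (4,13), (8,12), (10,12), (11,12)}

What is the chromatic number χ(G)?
χ(G) = 2

Clique number ω(G) = 2 (lower bound: χ ≥ ω).
The graph is bipartite (no odd cycle), so 2 colors suffice: χ(G) = 2.
A valid 2-coloring: color 1: [3, 4, 12]; color 2: [0, 8, 10, 11, 13].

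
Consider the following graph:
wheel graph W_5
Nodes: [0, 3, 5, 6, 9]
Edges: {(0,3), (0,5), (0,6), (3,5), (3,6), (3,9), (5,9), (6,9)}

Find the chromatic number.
Clique number ω(G) = 3 (lower bound: χ ≥ ω).
The clique on [0, 3, 5] has size 3, forcing χ ≥ 3, and the coloring below uses 3 colors, so χ(G) = 3.
A valid 3-coloring: color 1: [3]; color 2: [0, 9]; color 3: [5, 6].

χ(G) = 3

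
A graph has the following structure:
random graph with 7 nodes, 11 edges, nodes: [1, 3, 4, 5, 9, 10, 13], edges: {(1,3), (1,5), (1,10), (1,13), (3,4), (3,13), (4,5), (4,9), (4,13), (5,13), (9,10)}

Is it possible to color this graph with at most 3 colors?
A valid 3-coloring: color 1: [1, 4]; color 2: [9, 13]; color 3: [3, 5, 10].
(χ(G) = 3 ≤ 3.)

Yes, G is 3-colorable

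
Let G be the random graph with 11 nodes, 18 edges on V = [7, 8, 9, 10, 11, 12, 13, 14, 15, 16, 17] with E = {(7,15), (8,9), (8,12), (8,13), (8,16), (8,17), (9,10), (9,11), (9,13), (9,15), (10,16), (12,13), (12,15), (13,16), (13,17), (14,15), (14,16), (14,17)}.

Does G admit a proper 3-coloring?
Yes, G is 3-colorable

A valid 3-coloring: color 1: [7, 9, 12, 16, 17]; color 2: [10, 11, 13, 15]; color 3: [8, 14].
(χ(G) = 3 ≤ 3.)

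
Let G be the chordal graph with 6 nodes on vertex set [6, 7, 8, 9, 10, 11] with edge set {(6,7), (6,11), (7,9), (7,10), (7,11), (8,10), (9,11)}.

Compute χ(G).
χ(G) = 3

Clique number ω(G) = 3 (lower bound: χ ≥ ω).
The clique on [7, 9, 11] has size 3, forcing χ ≥ 3, and the coloring below uses 3 colors, so χ(G) = 3.
A valid 3-coloring: color 1: [7, 8]; color 2: [10, 11]; color 3: [6, 9].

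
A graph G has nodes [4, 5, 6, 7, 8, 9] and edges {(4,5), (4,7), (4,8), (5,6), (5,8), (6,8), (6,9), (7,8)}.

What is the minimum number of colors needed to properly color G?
χ(G) = 3

Clique number ω(G) = 3 (lower bound: χ ≥ ω).
The clique on [4, 5, 8] has size 3, forcing χ ≥ 3, and the coloring below uses 3 colors, so χ(G) = 3.
A valid 3-coloring: color 1: [8, 9]; color 2: [5, 7]; color 3: [4, 6].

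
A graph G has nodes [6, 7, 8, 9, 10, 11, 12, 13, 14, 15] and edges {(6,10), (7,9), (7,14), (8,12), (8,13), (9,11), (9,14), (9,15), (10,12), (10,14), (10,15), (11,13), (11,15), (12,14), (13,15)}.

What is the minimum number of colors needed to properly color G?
χ(G) = 3

Clique number ω(G) = 3 (lower bound: χ ≥ ω).
The clique on [9, 11, 15] has size 3, forcing χ ≥ 3, and the coloring below uses 3 colors, so χ(G) = 3.
A valid 3-coloring: color 1: [7, 8, 10, 11]; color 2: [6, 14, 15]; color 3: [9, 12, 13].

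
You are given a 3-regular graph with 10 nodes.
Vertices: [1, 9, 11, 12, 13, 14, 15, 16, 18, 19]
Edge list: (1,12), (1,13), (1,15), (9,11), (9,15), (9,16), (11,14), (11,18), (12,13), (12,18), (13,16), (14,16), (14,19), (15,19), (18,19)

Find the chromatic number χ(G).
χ(G) = 3

Clique number ω(G) = 3 (lower bound: χ ≥ ω).
The clique on [1, 12, 13] has size 3, forcing χ ≥ 3, and the coloring below uses 3 colors, so χ(G) = 3.
A valid 3-coloring: color 1: [1, 11, 16, 19]; color 2: [12, 14, 15]; color 3: [9, 13, 18].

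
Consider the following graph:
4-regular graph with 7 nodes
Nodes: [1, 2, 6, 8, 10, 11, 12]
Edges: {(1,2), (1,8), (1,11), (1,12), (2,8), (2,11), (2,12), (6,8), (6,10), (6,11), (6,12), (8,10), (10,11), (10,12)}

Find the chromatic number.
Clique number ω(G) = 3 (lower bound: χ ≥ ω).
The clique on [1, 2, 8] has size 3, forcing χ ≥ 3, and the coloring below uses 3 colors, so χ(G) = 3.
A valid 3-coloring: color 1: [8, 11, 12]; color 2: [2, 10]; color 3: [1, 6].

χ(G) = 3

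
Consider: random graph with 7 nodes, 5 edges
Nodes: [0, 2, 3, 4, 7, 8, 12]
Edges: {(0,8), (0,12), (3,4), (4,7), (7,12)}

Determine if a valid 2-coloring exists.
A valid 2-coloring: color 1: [2, 4, 8, 12]; color 2: [0, 3, 7].
(χ(G) = 2 ≤ 2.)

Yes, G is 2-colorable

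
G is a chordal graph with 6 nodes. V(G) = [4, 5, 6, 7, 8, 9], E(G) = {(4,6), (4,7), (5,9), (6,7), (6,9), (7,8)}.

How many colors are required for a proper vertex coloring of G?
Clique number ω(G) = 3 (lower bound: χ ≥ ω).
The clique on [4, 6, 7] has size 3, forcing χ ≥ 3, and the coloring below uses 3 colors, so χ(G) = 3.
A valid 3-coloring: color 1: [5, 6, 8]; color 2: [7, 9]; color 3: [4].

χ(G) = 3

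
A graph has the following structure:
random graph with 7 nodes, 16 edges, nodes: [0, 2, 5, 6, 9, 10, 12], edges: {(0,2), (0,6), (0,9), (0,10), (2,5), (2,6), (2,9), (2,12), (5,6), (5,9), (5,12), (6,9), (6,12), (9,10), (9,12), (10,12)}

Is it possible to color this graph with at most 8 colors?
A valid 8-coloring: color 1: [9]; color 2: [2, 10]; color 3: [6]; color 4: [0, 12]; color 5: [5].
(χ(G) = 5 ≤ 8.)

Yes, G is 8-colorable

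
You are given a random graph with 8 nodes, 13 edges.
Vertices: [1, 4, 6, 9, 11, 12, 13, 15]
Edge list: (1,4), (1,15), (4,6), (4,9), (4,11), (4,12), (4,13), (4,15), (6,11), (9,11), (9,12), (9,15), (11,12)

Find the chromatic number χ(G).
Clique number ω(G) = 4 (lower bound: χ ≥ ω).
The clique on [4, 9, 11, 12] has size 4, forcing χ ≥ 4, and the coloring below uses 4 colors, so χ(G) = 4.
A valid 4-coloring: color 1: [4]; color 2: [1, 6, 9, 13]; color 3: [11, 15]; color 4: [12].

χ(G) = 4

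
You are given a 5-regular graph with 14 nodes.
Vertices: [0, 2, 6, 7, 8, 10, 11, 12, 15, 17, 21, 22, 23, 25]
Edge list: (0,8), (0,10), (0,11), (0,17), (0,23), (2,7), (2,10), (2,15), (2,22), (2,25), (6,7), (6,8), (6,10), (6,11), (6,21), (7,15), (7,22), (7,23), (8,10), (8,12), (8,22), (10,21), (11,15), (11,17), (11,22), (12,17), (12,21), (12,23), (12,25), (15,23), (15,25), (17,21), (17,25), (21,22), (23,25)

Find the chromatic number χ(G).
Clique number ω(G) = 3 (lower bound: χ ≥ ω).
Suppose a proper 3-coloring c exists. The clique [0, 8, 10] takes 3 distinct colors; by symmetry let c(0) = 1, c(8) = 2, c(10) = 3.
- Vertex 6: neighbors [8, 10] already have colors [2, 3] ⇒ c(6) = 1.
- Vertex 21: neighbors [6, 10] already have colors [1, 3] ⇒ c(21) = 2.
- Vertex 17: neighbors [0, 21] already have colors [1, 2] ⇒ c(17) = 3.
- Vertex 11: neighbors [0, 17] already have colors [1, 3] ⇒ c(11) = 2.
- Vertex 12: neighbors [8, 17] already have colors [2, 3] ⇒ c(12) = 1.
- Vertex 25: neighbors [12, 17] already have colors [1, 3] ⇒ c(25) = 2.
- Vertex 2: neighbors [25, 10] already have colors [2, 3] ⇒ c(2) = 1.
- Vertex 15: neighbors [2, 11] already have colors [1, 2] ⇒ c(15) = 3.
- Vertex 23: neighbors [0, 25, 15] already have colors [1, 2, 3] — all 3 colors blocked. Contradiction.
The forced assignments end in a contradiction, so G has no proper 3-coloring (χ ≥ 4).
The coloring below uses 4 colors, so χ(G) = 4.
A valid 4-coloring: color 1: [6, 15, 17, 22]; color 2: [0, 7, 21, 25]; color 3: [2, 8, 11, 23]; color 4: [10, 12].

χ(G) = 4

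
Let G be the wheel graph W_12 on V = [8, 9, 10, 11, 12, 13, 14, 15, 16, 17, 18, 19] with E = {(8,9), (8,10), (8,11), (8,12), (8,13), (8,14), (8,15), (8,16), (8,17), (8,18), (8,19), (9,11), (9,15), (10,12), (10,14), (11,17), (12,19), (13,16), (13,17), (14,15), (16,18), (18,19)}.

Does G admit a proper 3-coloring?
Odd cycle [14, 10, 12, 19, 18, 16, 13, 17, 11, 9, 15] needs 3 colors (χ ≥ 3).
Vertex 8 is adjacent to every vertex of [9, 10, 11, 12, 13, 14, 15, 16, 17, 18, 19], which already need 3 colors among themselves, so 8 needs a new color (χ ≥ 4).
Hence χ(G) ≥ 4 > 3, so no proper 3-coloring exists.

No, G is not 3-colorable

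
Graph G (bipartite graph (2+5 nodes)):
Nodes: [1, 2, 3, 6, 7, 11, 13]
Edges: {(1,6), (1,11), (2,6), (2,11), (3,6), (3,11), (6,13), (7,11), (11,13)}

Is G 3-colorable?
Yes, G is 3-colorable

A valid 3-coloring: color 1: [6, 11]; color 2: [1, 2, 3, 7, 13].
(χ(G) = 2 ≤ 3.)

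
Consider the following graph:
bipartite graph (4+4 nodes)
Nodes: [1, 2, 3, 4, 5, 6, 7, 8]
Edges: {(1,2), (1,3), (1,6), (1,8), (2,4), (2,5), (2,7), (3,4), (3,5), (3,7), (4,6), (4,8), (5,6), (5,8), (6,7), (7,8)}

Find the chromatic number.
χ(G) = 2

Clique number ω(G) = 2 (lower bound: χ ≥ ω).
The graph is bipartite (no odd cycle), so 2 colors suffice: χ(G) = 2.
A valid 2-coloring: color 1: [1, 4, 5, 7]; color 2: [2, 3, 6, 8].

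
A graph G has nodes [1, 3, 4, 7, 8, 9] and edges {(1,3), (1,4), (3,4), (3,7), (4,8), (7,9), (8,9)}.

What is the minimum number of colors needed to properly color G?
Clique number ω(G) = 3 (lower bound: χ ≥ ω).
The clique on [1, 3, 4] has size 3, forcing χ ≥ 3, and the coloring below uses 3 colors, so χ(G) = 3.
A valid 3-coloring: color 1: [3, 9]; color 2: [4, 7]; color 3: [1, 8].

χ(G) = 3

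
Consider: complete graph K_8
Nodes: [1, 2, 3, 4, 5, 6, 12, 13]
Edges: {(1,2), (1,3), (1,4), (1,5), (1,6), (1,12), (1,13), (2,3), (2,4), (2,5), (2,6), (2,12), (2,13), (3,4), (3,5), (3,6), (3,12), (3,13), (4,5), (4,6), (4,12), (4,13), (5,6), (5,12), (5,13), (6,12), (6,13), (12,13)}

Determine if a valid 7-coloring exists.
The clique on vertices [1, 2, 3, 4, 5, 6, 12, 13] has size 8 > 7, so it alone needs 8 colors.

No, G is not 7-colorable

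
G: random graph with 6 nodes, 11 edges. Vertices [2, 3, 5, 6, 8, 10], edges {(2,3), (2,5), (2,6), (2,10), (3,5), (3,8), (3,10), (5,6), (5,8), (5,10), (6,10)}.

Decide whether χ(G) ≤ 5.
Yes, G is 5-colorable

A valid 5-coloring: color 1: [5]; color 2: [8, 10]; color 3: [3, 6]; color 4: [2].
(χ(G) = 4 ≤ 5.)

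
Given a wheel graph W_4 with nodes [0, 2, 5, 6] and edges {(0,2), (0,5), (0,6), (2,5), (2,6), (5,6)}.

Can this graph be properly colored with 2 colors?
No, G is not 2-colorable

The clique on vertices [0, 2, 5, 6] has size 4 > 2, so it alone needs 4 colors.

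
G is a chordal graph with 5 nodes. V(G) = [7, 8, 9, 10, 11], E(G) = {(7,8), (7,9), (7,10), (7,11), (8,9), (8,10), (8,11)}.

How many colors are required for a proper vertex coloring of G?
χ(G) = 3

Clique number ω(G) = 3 (lower bound: χ ≥ ω).
The clique on [7, 8, 9] has size 3, forcing χ ≥ 3, and the coloring below uses 3 colors, so χ(G) = 3.
A valid 3-coloring: color 1: [7]; color 2: [8]; color 3: [9, 10, 11].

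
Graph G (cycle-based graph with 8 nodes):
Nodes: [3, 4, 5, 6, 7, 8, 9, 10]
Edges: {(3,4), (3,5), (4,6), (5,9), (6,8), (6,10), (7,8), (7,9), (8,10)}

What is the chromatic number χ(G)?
χ(G) = 3

Clique number ω(G) = 3 (lower bound: χ ≥ ω).
The clique on [6, 8, 10] has size 3, forcing χ ≥ 3, and the coloring below uses 3 colors, so χ(G) = 3.
A valid 3-coloring: color 1: [5, 6, 7]; color 2: [3, 8, 9]; color 3: [4, 10].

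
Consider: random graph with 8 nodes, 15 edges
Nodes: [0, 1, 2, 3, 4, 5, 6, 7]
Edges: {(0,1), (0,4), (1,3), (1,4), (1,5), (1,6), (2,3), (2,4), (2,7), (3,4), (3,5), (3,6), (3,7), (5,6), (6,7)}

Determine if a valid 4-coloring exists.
A valid 4-coloring: color 1: [0, 3]; color 2: [1, 2]; color 3: [4, 6]; color 4: [5, 7].
(χ(G) = 4 ≤ 4.)

Yes, G is 4-colorable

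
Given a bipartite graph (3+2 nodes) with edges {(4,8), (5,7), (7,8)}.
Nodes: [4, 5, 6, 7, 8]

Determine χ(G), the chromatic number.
Clique number ω(G) = 2 (lower bound: χ ≥ ω).
The graph is bipartite (no odd cycle), so 2 colors suffice: χ(G) = 2.
A valid 2-coloring: color 1: [4, 6, 7]; color 2: [5, 8].

χ(G) = 2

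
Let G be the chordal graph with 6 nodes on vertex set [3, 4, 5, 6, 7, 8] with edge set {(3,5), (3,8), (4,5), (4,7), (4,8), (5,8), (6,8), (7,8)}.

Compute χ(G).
Clique number ω(G) = 3 (lower bound: χ ≥ ω).
The clique on [3, 5, 8] has size 3, forcing χ ≥ 3, and the coloring below uses 3 colors, so χ(G) = 3.
A valid 3-coloring: color 1: [8]; color 2: [5, 6, 7]; color 3: [3, 4].

χ(G) = 3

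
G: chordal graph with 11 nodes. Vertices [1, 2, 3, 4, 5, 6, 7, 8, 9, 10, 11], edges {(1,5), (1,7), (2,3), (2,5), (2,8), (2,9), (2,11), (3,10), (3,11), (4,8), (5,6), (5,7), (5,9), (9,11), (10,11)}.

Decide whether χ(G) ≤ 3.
Yes, G is 3-colorable

A valid 3-coloring: color 1: [2, 4, 6, 7, 10]; color 2: [5, 8, 11]; color 3: [1, 3, 9].
(χ(G) = 3 ≤ 3.)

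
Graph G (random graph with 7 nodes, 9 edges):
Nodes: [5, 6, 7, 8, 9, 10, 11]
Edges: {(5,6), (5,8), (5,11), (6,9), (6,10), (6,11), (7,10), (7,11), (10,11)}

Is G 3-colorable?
Yes, G is 3-colorable

A valid 3-coloring: color 1: [6, 7, 8]; color 2: [9, 11]; color 3: [5, 10].
(χ(G) = 3 ≤ 3.)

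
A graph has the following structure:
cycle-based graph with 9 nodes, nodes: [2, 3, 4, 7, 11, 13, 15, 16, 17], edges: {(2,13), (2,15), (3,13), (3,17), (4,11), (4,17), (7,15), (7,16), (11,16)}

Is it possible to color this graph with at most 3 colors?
Yes, G is 3-colorable

A valid 3-coloring: color 1: [2, 3, 4, 7]; color 2: [11, 13, 15, 17]; color 3: [16].
(χ(G) = 3 ≤ 3.)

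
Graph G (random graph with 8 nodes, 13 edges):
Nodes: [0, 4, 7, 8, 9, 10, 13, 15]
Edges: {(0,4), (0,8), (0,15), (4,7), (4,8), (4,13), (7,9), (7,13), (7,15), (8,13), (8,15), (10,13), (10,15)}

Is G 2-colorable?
The clique on vertices [0, 4, 8] has size 3 > 2, so it alone needs 3 colors.

No, G is not 2-colorable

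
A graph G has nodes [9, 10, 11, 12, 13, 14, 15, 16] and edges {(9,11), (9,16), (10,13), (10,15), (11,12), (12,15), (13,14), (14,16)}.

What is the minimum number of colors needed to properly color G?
Clique number ω(G) = 2 (lower bound: χ ≥ ω).
The graph is bipartite (no odd cycle), so 2 colors suffice: χ(G) = 2.
A valid 2-coloring: color 1: [9, 10, 12, 14]; color 2: [11, 13, 15, 16].

χ(G) = 2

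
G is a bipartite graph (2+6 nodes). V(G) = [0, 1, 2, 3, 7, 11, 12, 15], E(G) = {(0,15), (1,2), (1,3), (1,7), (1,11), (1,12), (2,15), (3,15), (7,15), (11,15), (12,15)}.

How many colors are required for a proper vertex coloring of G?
χ(G) = 2

Clique number ω(G) = 2 (lower bound: χ ≥ ω).
The graph is bipartite (no odd cycle), so 2 colors suffice: χ(G) = 2.
A valid 2-coloring: color 1: [1, 15]; color 2: [0, 2, 3, 7, 11, 12].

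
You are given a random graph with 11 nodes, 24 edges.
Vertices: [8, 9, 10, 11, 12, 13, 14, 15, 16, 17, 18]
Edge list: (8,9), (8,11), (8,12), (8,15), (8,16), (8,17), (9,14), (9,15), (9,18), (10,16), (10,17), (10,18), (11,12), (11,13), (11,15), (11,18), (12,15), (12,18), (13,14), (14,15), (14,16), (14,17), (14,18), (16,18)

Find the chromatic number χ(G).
χ(G) = 4

Clique number ω(G) = 4 (lower bound: χ ≥ ω).
The clique on [8, 11, 12, 15] has size 4, forcing χ ≥ 4, and the coloring below uses 4 colors, so χ(G) = 4.
A valid 4-coloring: color 1: [13, 15, 17, 18]; color 2: [8, 10, 14]; color 3: [9, 11, 16]; color 4: [12].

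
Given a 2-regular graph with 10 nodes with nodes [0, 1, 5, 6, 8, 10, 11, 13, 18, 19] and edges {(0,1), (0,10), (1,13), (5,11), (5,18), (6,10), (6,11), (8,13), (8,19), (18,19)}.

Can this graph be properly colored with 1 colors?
No, G is not 1-colorable

Edge (0,1) forces its endpoints to differ, so 1 color is not enough.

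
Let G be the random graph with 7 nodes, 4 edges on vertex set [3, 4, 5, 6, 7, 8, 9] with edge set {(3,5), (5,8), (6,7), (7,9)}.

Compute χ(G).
Clique number ω(G) = 2 (lower bound: χ ≥ ω).
The graph is bipartite (no odd cycle), so 2 colors suffice: χ(G) = 2.
A valid 2-coloring: color 1: [4, 5, 7]; color 2: [3, 6, 8, 9].

χ(G) = 2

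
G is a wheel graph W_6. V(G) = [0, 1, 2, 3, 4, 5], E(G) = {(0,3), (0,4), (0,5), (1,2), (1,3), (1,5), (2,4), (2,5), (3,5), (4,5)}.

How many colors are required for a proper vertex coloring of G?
χ(G) = 4

Clique number ω(G) = 3 (lower bound: χ ≥ ω).
Odd cycle [4, 0, 3, 1, 2] needs 3 colors (χ ≥ 3).
Vertex 5 is adjacent to every vertex of [0, 1, 2, 3, 4], which already need 3 colors among themselves, so 5 needs a new color (χ ≥ 4).
The coloring below uses 4 colors, so χ(G) = 4.
A valid 4-coloring: color 1: [5]; color 2: [1, 4]; color 3: [0, 2]; color 4: [3].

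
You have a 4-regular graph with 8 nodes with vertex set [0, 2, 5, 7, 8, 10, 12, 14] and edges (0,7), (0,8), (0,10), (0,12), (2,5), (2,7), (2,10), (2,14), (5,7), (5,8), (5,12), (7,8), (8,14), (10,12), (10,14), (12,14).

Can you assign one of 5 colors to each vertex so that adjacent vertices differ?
A valid 5-coloring: color 1: [2, 8, 12]; color 2: [0, 5, 14]; color 3: [7, 10].
(χ(G) = 3 ≤ 5.)

Yes, G is 5-colorable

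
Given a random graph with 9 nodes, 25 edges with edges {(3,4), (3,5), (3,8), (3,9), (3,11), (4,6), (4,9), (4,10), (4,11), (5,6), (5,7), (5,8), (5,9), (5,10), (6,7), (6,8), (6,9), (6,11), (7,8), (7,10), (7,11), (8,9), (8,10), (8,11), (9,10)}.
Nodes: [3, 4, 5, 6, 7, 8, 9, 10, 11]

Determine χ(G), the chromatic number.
Clique number ω(G) = 4 (lower bound: χ ≥ ω).
The clique on [6, 7, 8, 11] has size 4, forcing χ ≥ 4, and the coloring below uses 4 colors, so χ(G) = 4.
A valid 4-coloring: color 1: [4, 8]; color 2: [3, 6, 10]; color 3: [7, 9]; color 4: [5, 11].

χ(G) = 4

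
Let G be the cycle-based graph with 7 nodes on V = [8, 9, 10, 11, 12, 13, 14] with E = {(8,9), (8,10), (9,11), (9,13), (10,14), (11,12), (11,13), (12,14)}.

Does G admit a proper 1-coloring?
The clique on vertices [9, 11, 13] has size 3 > 1, so it alone needs 3 colors.

No, G is not 1-colorable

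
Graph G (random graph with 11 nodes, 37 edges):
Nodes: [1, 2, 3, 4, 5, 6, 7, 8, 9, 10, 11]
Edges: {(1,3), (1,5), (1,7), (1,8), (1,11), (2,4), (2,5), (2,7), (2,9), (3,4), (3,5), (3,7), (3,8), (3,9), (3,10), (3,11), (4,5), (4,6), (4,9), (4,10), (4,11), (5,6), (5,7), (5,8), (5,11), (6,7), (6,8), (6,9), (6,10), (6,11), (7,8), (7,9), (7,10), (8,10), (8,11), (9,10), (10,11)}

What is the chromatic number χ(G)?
χ(G) = 5

Clique number ω(G) = 5 (lower bound: χ ≥ ω).
The clique on [1, 3, 5, 8, 11] has size 5, forcing χ ≥ 5, and the coloring below uses 5 colors, so χ(G) = 5.
A valid 5-coloring: color 1: [2, 3, 6]; color 2: [5, 9]; color 3: [7, 11]; color 4: [4, 8]; color 5: [1, 10].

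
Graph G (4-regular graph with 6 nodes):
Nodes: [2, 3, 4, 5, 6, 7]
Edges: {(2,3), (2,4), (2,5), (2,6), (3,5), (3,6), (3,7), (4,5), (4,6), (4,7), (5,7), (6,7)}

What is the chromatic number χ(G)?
χ(G) = 3

Clique number ω(G) = 3 (lower bound: χ ≥ ω).
The clique on [2, 3, 5] has size 3, forcing χ ≥ 3, and the coloring below uses 3 colors, so χ(G) = 3.
A valid 3-coloring: color 1: [3, 4]; color 2: [5, 6]; color 3: [2, 7].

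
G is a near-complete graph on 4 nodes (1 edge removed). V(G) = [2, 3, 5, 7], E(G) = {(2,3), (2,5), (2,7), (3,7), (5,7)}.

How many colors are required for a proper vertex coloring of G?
Clique number ω(G) = 3 (lower bound: χ ≥ ω).
The clique on [2, 3, 7] has size 3, forcing χ ≥ 3, and the coloring below uses 3 colors, so χ(G) = 3.
A valid 3-coloring: color 1: [7]; color 2: [2]; color 3: [3, 5].

χ(G) = 3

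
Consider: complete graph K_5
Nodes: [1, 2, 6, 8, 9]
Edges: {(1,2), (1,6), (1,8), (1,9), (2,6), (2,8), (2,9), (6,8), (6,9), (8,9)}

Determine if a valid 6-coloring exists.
A valid 6-coloring: color 1: [2]; color 2: [8]; color 3: [9]; color 4: [6]; color 5: [1].
(χ(G) = 5 ≤ 6.)

Yes, G is 6-colorable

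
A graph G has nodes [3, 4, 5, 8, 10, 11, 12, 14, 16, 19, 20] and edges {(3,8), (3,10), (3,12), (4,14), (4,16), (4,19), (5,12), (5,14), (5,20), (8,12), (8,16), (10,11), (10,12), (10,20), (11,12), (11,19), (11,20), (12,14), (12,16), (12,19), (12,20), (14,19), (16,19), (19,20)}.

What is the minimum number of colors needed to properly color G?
χ(G) = 4

Clique number ω(G) = 4 (lower bound: χ ≥ ω).
The clique on [10, 11, 12, 20] has size 4, forcing χ ≥ 4, and the coloring below uses 4 colors, so χ(G) = 4.
A valid 4-coloring: color 1: [4, 12]; color 2: [5, 8, 10, 19]; color 3: [3, 14, 16, 20]; color 4: [11].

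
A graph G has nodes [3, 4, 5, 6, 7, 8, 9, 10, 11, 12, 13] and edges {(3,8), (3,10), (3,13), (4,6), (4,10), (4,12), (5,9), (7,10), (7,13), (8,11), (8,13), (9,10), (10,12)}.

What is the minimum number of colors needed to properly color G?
χ(G) = 3

Clique number ω(G) = 3 (lower bound: χ ≥ ω).
The clique on [3, 8, 13] has size 3, forcing χ ≥ 3, and the coloring below uses 3 colors, so χ(G) = 3.
A valid 3-coloring: color 1: [5, 6, 10, 11, 13]; color 2: [3, 4, 7, 9]; color 3: [8, 12].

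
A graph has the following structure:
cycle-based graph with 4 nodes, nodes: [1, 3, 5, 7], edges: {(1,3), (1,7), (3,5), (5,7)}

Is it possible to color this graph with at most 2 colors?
A valid 2-coloring: color 1: [3, 7]; color 2: [1, 5].
(χ(G) = 2 ≤ 2.)

Yes, G is 2-colorable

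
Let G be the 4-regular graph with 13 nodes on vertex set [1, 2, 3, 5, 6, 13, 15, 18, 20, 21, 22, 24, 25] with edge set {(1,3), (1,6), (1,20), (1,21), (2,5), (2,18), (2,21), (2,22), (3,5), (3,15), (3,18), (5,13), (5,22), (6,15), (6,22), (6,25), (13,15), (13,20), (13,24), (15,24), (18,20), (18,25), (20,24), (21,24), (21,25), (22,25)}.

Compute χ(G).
Clique number ω(G) = 3 (lower bound: χ ≥ ω).
Suppose a proper 3-coloring c exists. The clique [2, 5, 22] takes 3 distinct colors; by symmetry let c(2) = 1, c(5) = 2, c(22) = 3.
- Vertex 3: neighbors [5] already have colors [2]; try each remaining color.
- Case c(3) = 1:
  - Vertex 1: neighbors [3] already have colors [1]; try each remaining color.
  - Case c(1) = 2:
    - Vertex 6: neighbors [1, 22] already have colors [2, 3] ⇒ c(6) = 1.
    - Vertex 21: neighbors [2, 1] already have colors [1, 2] ⇒ c(21) = 3.
    - Vertex 25: neighbors [6, 21] already have colors [1, 3] ⇒ c(25) = 2.
    - Vertex 18: neighbors [2, 25] already have colors [1, 2] ⇒ c(18) = 3.
    - Vertex 20: neighbors [1, 18] already have colors [2, 3] ⇒ c(20) = 1.
    - Vertex 13: neighbors [20, 5] already have colors [1, 2] ⇒ c(13) = 3.
    - Vertex 15: neighbors [3, 13] already have colors [1, 3] ⇒ c(15) = 2.
    - Vertex 24: neighbors [20, 15, 13] already have colors [1, 2, 3] — all 3 colors blocked. Contradiction.
  - Case c(1) = 3:
    - Vertex 21: neighbors [2, 1] already have colors [1, 3] ⇒ c(21) = 2.
    - Vertex 25: neighbors [21, 22] already have colors [2, 3] ⇒ c(25) = 1.
    - Vertex 6: neighbors [25, 1] already have colors [1, 3] ⇒ c(6) = 2.
    - Vertex 15: neighbors [3, 6] already have colors [1, 2] ⇒ c(15) = 3.
    - Vertex 13: neighbors [5, 15] already have colors [2, 3] ⇒ c(13) = 1.
    - Vertex 24: neighbors [13, 21, 15] already have colors [1, 2, 3] — all 3 colors blocked. Contradiction.
- Case c(3) = 3:
  - Vertex 18: neighbors [2, 3] already have colors [1, 3] ⇒ c(18) = 2.
  - Vertex 25: neighbors [18, 22] already have colors [2, 3] ⇒ c(25) = 1.
  - Vertex 6: neighbors [25, 22] already have colors [1, 3] ⇒ c(6) = 2.
  - Vertex 1: neighbors [6, 3] already have colors [2, 3] ⇒ c(1) = 1.
  - Vertex 15: neighbors [6, 3] already have colors [2, 3] ⇒ c(15) = 1.
  - Vertex 13: neighbors [15, 5] already have colors [1, 2] ⇒ c(13) = 3.
  - Vertex 20: neighbors [1, 18, 13] already have colors [1, 2, 3] — all 3 colors blocked. Contradiction.
Every case ends in a contradiction, so G has no proper 3-coloring (χ ≥ 4).
The coloring below uses 4 colors, so χ(G) = 4.
A valid 4-coloring: color 1: [2, 3, 24, 25]; color 2: [1, 5, 15, 18]; color 3: [6, 13, 21]; color 4: [20, 22].

χ(G) = 4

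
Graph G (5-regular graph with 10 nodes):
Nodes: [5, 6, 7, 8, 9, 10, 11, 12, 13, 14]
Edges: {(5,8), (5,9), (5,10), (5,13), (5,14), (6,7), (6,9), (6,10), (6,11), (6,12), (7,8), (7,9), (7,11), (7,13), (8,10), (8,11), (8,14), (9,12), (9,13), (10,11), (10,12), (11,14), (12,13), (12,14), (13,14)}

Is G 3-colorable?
No, G is not 3-colorable

Odd cycle [11, 10, 12, 9, 7] needs 3 colors (χ ≥ 3).
Vertex 6 is adjacent to every vertex of [7, 9, 10, 11, 12], which already need 3 colors among themselves, so 6 needs a new color (χ ≥ 4).
Hence χ(G) ≥ 4 > 3, so no proper 3-coloring exists.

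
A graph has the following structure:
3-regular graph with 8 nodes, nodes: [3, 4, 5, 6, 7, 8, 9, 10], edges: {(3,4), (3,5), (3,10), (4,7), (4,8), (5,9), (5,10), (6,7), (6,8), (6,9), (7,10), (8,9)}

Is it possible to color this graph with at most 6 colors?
Yes, G is 6-colorable

A valid 6-coloring: color 1: [5, 7, 8]; color 2: [4, 9, 10]; color 3: [3, 6].
(χ(G) = 3 ≤ 6.)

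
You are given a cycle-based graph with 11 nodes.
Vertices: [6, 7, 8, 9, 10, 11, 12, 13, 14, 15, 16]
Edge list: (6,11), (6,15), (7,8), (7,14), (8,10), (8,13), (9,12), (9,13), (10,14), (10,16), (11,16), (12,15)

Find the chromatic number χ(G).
χ(G) = 3

Clique number ω(G) = 2 (lower bound: χ ≥ ω).
Odd cycle [9, 12, 15, 6, 11, 16, 10, 8, 13] needs 3 colors (χ ≥ 3).
The coloring below uses 3 colors, so χ(G) = 3.
A valid 3-coloring: color 1: [8, 9, 11, 14, 15]; color 2: [6, 7, 10, 12, 13]; color 3: [16].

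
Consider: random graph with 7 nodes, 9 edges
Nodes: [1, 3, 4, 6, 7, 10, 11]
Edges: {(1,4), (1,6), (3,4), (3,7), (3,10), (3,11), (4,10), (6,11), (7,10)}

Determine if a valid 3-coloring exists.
A valid 3-coloring: color 1: [3, 6]; color 2: [4, 7, 11]; color 3: [1, 10].
(χ(G) = 3 ≤ 3.)

Yes, G is 3-colorable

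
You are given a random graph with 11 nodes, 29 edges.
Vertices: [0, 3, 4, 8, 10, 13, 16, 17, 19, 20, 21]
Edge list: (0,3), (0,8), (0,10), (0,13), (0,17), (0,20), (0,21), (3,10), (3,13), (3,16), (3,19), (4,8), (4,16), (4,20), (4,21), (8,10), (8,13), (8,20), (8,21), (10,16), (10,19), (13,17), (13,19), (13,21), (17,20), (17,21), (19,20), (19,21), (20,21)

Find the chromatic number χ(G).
Clique number ω(G) = 4 (lower bound: χ ≥ ω).
The clique on [0, 8, 20, 21] has size 4, forcing χ ≥ 4, and the coloring below uses 4 colors, so χ(G) = 4.
A valid 4-coloring: color 1: [10, 21]; color 2: [0, 4, 19]; color 3: [13, 16, 20]; color 4: [3, 8, 17].

χ(G) = 4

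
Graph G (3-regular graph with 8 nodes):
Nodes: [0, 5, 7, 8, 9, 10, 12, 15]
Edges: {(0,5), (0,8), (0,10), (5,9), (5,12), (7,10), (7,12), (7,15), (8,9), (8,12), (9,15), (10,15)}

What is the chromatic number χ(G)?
χ(G) = 3

Clique number ω(G) = 3 (lower bound: χ ≥ ω).
The clique on [7, 10, 15] has size 3, forcing χ ≥ 3, and the coloring below uses 3 colors, so χ(G) = 3.
A valid 3-coloring: color 1: [5, 8, 10]; color 2: [0, 12, 15]; color 3: [7, 9].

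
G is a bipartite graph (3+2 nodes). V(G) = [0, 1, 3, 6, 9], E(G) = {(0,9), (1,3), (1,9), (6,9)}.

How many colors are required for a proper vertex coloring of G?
χ(G) = 2

Clique number ω(G) = 2 (lower bound: χ ≥ ω).
The graph is bipartite (no odd cycle), so 2 colors suffice: χ(G) = 2.
A valid 2-coloring: color 1: [3, 9]; color 2: [0, 1, 6].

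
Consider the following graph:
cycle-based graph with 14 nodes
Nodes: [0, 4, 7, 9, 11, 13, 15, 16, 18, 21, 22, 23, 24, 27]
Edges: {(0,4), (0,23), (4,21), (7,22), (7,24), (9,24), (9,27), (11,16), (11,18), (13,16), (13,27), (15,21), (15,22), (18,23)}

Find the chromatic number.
χ(G) = 2

Clique number ω(G) = 2 (lower bound: χ ≥ ω).
The graph is bipartite (no odd cycle), so 2 colors suffice: χ(G) = 2.
A valid 2-coloring: color 1: [0, 16, 18, 21, 22, 24, 27]; color 2: [4, 7, 9, 11, 13, 15, 23].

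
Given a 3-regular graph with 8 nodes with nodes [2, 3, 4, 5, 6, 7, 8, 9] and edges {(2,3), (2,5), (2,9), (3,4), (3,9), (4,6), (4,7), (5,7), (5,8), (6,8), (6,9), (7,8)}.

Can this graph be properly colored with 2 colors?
No, G is not 2-colorable

The clique on vertices [2, 3, 9] has size 3 > 2, so it alone needs 3 colors.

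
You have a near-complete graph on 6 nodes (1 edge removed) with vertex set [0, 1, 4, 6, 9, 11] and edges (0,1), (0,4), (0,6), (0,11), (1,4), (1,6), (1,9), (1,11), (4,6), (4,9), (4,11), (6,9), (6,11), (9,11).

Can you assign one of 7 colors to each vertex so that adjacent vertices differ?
A valid 7-coloring: color 1: [6]; color 2: [11]; color 3: [4]; color 4: [1]; color 5: [0, 9].
(χ(G) = 5 ≤ 7.)

Yes, G is 7-colorable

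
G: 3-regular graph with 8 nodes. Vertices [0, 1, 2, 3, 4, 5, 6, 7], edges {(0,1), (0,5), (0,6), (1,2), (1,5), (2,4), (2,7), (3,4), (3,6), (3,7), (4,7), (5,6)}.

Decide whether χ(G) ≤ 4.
Yes, G is 4-colorable

A valid 4-coloring: color 1: [1, 6, 7]; color 2: [2, 3, 5]; color 3: [0, 4].
(χ(G) = 3 ≤ 4.)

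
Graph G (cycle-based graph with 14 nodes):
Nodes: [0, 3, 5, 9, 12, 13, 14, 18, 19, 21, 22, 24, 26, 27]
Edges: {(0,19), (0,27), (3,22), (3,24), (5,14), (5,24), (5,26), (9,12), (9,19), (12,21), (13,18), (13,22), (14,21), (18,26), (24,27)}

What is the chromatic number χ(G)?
χ(G) = 3

Clique number ω(G) = 2 (lower bound: χ ≥ ω).
Odd cycle [3, 22, 13, 18, 26, 5, 24] needs 3 colors (χ ≥ 3).
The coloring below uses 3 colors, so χ(G) = 3.
A valid 3-coloring: color 1: [0, 9, 14, 18, 22, 24]; color 2: [3, 5, 12, 13, 19, 27]; color 3: [21, 26].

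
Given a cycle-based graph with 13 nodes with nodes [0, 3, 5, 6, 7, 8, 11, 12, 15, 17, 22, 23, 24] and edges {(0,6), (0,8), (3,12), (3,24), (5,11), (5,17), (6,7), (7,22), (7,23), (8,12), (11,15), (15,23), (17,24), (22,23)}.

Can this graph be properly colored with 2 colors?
No, G is not 2-colorable

The clique on vertices [7, 22, 23] has size 3 > 2, so it alone needs 3 colors.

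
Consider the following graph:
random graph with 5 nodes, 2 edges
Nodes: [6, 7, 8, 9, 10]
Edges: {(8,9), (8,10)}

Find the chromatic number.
χ(G) = 2

Clique number ω(G) = 2 (lower bound: χ ≥ ω).
The graph is bipartite (no odd cycle), so 2 colors suffice: χ(G) = 2.
A valid 2-coloring: color 1: [6, 7, 8]; color 2: [9, 10].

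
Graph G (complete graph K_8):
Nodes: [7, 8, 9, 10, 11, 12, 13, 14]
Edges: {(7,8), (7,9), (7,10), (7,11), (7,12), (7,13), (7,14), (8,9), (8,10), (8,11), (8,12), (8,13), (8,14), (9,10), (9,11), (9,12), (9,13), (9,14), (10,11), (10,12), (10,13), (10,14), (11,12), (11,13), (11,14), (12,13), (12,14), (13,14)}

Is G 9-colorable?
A valid 9-coloring: color 1: [13]; color 2: [11]; color 3: [8]; color 4: [12]; color 5: [7]; color 6: [14]; color 7: [9]; color 8: [10].
(χ(G) = 8 ≤ 9.)

Yes, G is 9-colorable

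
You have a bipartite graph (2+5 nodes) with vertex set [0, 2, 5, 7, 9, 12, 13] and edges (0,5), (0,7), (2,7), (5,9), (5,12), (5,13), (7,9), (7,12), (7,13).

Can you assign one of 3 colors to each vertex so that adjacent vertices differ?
Yes, G is 3-colorable

A valid 3-coloring: color 1: [5, 7]; color 2: [0, 2, 9, 12, 13].
(χ(G) = 2 ≤ 3.)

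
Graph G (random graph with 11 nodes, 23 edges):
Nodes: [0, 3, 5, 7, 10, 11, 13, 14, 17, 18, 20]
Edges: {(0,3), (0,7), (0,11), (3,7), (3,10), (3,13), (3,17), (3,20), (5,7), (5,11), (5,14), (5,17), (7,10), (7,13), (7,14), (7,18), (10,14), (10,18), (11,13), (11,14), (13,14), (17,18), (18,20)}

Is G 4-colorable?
Yes, G is 4-colorable

A valid 4-coloring: color 1: [7, 11, 17, 20]; color 2: [3, 14, 18]; color 3: [0, 5, 10, 13].
(χ(G) = 3 ≤ 4.)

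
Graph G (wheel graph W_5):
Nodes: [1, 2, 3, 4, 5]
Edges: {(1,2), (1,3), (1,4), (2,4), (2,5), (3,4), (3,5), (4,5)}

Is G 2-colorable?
The clique on vertices [1, 2, 4] has size 3 > 2, so it alone needs 3 colors.

No, G is not 2-colorable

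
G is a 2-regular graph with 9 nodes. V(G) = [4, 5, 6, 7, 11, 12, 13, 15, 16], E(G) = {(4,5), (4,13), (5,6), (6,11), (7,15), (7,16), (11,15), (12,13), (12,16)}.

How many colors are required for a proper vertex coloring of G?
Clique number ω(G) = 2 (lower bound: χ ≥ ω).
Odd cycle [15, 7, 16, 12, 13, 4, 5, 6, 11] needs 3 colors (χ ≥ 3).
The coloring below uses 3 colors, so χ(G) = 3.
A valid 3-coloring: color 1: [6, 13, 15, 16]; color 2: [4, 7, 11, 12]; color 3: [5].

χ(G) = 3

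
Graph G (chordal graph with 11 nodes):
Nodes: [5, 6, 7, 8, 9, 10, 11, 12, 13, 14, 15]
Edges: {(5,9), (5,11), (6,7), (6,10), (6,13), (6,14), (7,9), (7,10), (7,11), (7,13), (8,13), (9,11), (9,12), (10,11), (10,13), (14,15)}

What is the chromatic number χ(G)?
χ(G) = 4

Clique number ω(G) = 4 (lower bound: χ ≥ ω).
The clique on [6, 7, 10, 13] has size 4, forcing χ ≥ 4, and the coloring below uses 4 colors, so χ(G) = 4.
A valid 4-coloring: color 1: [5, 7, 8, 12, 14]; color 2: [6, 11, 15]; color 3: [9, 13]; color 4: [10].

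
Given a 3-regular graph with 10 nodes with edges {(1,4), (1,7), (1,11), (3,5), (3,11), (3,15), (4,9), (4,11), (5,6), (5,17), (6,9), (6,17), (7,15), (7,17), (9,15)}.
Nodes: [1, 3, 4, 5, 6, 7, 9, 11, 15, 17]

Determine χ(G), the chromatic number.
Clique number ω(G) = 3 (lower bound: χ ≥ ω).
The clique on [1, 4, 11] has size 3, forcing χ ≥ 3, and the coloring below uses 3 colors, so χ(G) = 3.
A valid 3-coloring: color 1: [5, 7, 9, 11]; color 2: [1, 3, 6]; color 3: [4, 15, 17].

χ(G) = 3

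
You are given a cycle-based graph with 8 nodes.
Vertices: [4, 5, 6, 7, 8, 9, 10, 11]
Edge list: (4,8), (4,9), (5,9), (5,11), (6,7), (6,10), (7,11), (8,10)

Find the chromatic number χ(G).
χ(G) = 2

Clique number ω(G) = 2 (lower bound: χ ≥ ω).
The graph is bipartite (no odd cycle), so 2 colors suffice: χ(G) = 2.
A valid 2-coloring: color 1: [4, 5, 7, 10]; color 2: [6, 8, 9, 11].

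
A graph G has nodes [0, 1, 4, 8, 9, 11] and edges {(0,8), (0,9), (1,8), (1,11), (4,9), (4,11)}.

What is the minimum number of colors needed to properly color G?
χ(G) = 2

Clique number ω(G) = 2 (lower bound: χ ≥ ω).
The graph is bipartite (no odd cycle), so 2 colors suffice: χ(G) = 2.
A valid 2-coloring: color 1: [0, 1, 4]; color 2: [8, 9, 11].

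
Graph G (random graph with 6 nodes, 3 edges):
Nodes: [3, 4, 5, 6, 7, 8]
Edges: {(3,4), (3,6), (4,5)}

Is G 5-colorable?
Yes, G is 5-colorable

A valid 5-coloring: color 1: [4, 6, 7, 8]; color 2: [3, 5].
(χ(G) = 2 ≤ 5.)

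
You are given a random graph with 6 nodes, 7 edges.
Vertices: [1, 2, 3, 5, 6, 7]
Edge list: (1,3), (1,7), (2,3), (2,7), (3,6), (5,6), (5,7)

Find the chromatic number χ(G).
χ(G) = 3

Clique number ω(G) = 2 (lower bound: χ ≥ ω).
Odd cycle [1, 3, 6, 5, 7] needs 3 colors (χ ≥ 3).
The coloring below uses 3 colors, so χ(G) = 3.
A valid 3-coloring: color 1: [3, 7]; color 2: [1, 2, 5]; color 3: [6].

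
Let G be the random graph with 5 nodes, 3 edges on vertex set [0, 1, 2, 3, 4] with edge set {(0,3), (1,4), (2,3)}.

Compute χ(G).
Clique number ω(G) = 2 (lower bound: χ ≥ ω).
The graph is bipartite (no odd cycle), so 2 colors suffice: χ(G) = 2.
A valid 2-coloring: color 1: [3, 4]; color 2: [0, 1, 2].

χ(G) = 2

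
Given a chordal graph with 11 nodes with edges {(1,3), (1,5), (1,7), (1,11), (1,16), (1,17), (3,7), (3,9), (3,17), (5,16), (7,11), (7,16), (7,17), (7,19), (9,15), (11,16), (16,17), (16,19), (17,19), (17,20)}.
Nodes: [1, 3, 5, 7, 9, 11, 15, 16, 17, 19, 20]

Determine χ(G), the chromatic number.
Clique number ω(G) = 4 (lower bound: χ ≥ ω).
The clique on [1, 7, 16, 17] has size 4, forcing χ ≥ 4, and the coloring below uses 4 colors, so χ(G) = 4.
A valid 4-coloring: color 1: [3, 15, 16, 20]; color 2: [5, 7, 9]; color 3: [1, 19]; color 4: [11, 17].

χ(G) = 4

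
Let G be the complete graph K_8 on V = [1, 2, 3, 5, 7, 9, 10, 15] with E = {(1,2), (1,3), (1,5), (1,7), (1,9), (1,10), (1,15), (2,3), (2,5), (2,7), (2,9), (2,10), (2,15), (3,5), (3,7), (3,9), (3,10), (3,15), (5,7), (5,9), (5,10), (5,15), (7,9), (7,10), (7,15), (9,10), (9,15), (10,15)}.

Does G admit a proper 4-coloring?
The clique on vertices [1, 2, 3, 5, 7, 9, 10, 15] has size 8 > 4, so it alone needs 8 colors.

No, G is not 4-colorable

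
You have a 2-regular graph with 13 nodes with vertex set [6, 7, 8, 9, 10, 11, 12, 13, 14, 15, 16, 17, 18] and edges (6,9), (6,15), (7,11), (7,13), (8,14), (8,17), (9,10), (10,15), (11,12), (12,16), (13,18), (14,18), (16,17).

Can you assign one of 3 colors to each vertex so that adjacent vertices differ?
A valid 3-coloring: color 1: [7, 8, 9, 15, 16, 18]; color 2: [6, 10, 11, 13, 14, 17]; color 3: [12].
(χ(G) = 3 ≤ 3.)

Yes, G is 3-colorable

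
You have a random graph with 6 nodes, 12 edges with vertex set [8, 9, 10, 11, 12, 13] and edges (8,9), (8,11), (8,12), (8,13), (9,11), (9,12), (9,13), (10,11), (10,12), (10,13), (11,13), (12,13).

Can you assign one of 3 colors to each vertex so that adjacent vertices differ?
The clique on vertices [8, 9, 11, 13] has size 4 > 3, so it alone needs 4 colors.

No, G is not 3-colorable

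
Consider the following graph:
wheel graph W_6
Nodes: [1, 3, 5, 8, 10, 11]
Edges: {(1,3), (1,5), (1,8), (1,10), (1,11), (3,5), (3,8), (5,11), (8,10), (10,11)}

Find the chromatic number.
χ(G) = 4

Clique number ω(G) = 3 (lower bound: χ ≥ ω).
Odd cycle [8, 10, 11, 5, 3] needs 3 colors (χ ≥ 3).
Vertex 1 is adjacent to every vertex of [3, 5, 8, 10, 11], which already need 3 colors among themselves, so 1 needs a new color (χ ≥ 4).
The coloring below uses 4 colors, so χ(G) = 4.
A valid 4-coloring: color 1: [1]; color 2: [5, 8]; color 3: [3, 10]; color 4: [11].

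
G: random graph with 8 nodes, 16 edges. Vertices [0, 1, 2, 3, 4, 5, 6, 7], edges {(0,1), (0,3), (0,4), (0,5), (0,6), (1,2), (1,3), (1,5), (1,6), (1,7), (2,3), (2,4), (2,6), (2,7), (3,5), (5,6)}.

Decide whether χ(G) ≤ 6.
A valid 6-coloring: color 1: [1, 4]; color 2: [0, 2]; color 3: [5, 7]; color 4: [3, 6].
(χ(G) = 4 ≤ 6.)

Yes, G is 6-colorable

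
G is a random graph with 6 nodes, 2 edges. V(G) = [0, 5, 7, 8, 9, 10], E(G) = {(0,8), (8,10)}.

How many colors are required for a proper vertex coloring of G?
χ(G) = 2

Clique number ω(G) = 2 (lower bound: χ ≥ ω).
The graph is bipartite (no odd cycle), so 2 colors suffice: χ(G) = 2.
A valid 2-coloring: color 1: [5, 7, 8, 9]; color 2: [0, 10].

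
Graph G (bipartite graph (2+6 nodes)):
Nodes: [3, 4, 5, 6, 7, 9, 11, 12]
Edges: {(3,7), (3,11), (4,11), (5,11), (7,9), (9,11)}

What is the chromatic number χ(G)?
Clique number ω(G) = 2 (lower bound: χ ≥ ω).
The graph is bipartite (no odd cycle), so 2 colors suffice: χ(G) = 2.
A valid 2-coloring: color 1: [6, 7, 11, 12]; color 2: [3, 4, 5, 9].

χ(G) = 2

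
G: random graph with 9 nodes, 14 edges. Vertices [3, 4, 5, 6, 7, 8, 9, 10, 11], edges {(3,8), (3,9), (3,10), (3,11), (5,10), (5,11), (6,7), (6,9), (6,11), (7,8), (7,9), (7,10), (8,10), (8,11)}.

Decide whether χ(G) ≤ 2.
No, G is not 2-colorable

The clique on vertices [3, 8, 10] has size 3 > 2, so it alone needs 3 colors.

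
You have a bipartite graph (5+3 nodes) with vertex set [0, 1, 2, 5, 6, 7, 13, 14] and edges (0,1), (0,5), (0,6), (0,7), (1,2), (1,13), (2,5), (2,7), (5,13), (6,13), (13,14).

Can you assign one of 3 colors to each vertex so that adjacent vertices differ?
Yes, G is 3-colorable

A valid 3-coloring: color 1: [0, 2, 13]; color 2: [1, 5, 6, 7, 14].
(χ(G) = 2 ≤ 3.)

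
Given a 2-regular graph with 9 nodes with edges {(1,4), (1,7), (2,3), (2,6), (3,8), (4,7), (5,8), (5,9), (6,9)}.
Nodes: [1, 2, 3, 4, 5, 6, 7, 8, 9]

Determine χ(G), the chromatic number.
χ(G) = 3

Clique number ω(G) = 3 (lower bound: χ ≥ ω).
The clique on [1, 4, 7] has size 3, forcing χ ≥ 3, and the coloring below uses 3 colors, so χ(G) = 3.
A valid 3-coloring: color 1: [1, 3, 5, 6]; color 2: [2, 4, 8, 9]; color 3: [7].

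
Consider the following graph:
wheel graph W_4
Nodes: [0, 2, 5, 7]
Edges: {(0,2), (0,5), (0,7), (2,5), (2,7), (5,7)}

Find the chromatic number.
χ(G) = 4

Clique number ω(G) = 4 (lower bound: χ ≥ ω).
The clique on [0, 2, 5, 7] has size 4, forcing χ ≥ 4, and the coloring below uses 4 colors, so χ(G) = 4.
A valid 4-coloring: color 1: [5]; color 2: [7]; color 3: [2]; color 4: [0].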